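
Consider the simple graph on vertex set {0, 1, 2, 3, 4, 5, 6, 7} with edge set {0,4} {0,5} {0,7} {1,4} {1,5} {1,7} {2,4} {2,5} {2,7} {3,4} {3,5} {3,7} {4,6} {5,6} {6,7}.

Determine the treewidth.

3

A width-3 tree decomposition is:
Bags: B1 = {4, 5, 6, 7}  B2 = {0, 4, 5, 7}  B3 = {1, 4, 5, 7}  B4 = {2, 4, 5, 7}  B5 = {3, 4, 5, 7}
Tree: B1–B2, B2–B3, B3–B4, B4–B5
Each bag holds 4 vertices, so the decomposition has width 3, which upper-bounds the treewidth. For the lower bound: the 4 vertex sets {4,6}, {0,7}, {5}, {1} are disjoint, each induces a connected subgraph, and every pair is joined by at least one edge of G. Contracting each set to a single vertex therefore yields K_{4} as a minor, and since treewidth is minor-monotone, tw(G) ≥ tw(K_{4}) = 3. Combining the bounds, tw(G) = 3.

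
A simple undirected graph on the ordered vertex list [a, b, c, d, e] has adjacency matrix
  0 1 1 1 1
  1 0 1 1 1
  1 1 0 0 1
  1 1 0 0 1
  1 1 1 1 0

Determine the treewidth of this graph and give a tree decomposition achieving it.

Treewidth 3.
Bags: B1 = {a, b, d, e}  B2 = {a, b, c, e}
Tree: B1–B2

The largest bag has 4 vertices, giving width 3; this decomposition certifies tw(G) ≤ 3. On the other hand G contains the 4-clique {a, b, d, e}. A clique must lie in a single bag of any decomposition, so no decomposition can have width below 3. Combining the bounds, tw(G) = 3.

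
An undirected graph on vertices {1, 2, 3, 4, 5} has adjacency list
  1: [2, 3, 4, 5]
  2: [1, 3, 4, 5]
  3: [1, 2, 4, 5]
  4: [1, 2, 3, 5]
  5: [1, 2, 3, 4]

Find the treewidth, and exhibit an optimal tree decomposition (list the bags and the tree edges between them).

Treewidth 4.
One optimal decomposition is:
Bags: B1 = {1, 2, 3, 4, 5}
Tree: (single bag)

A single bag containing all 5 vertices is trivially a valid decomposition of width 4. Conversely, {1, 2, 3, 4, 5} is a clique of size 5, and the vertices of any clique must share a bag in every tree decomposition; so some bag has ≥ 5 vertices and tw(G) ≥ 4. Combining the bounds, tw(G) = 4.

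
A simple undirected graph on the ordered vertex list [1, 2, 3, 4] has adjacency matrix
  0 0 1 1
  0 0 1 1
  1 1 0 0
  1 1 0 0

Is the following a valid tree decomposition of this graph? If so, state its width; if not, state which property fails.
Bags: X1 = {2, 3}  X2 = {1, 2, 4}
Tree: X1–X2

No — edge (1,3) lies in no bag.

A tree decomposition must satisfy three properties: every vertex lies in some bag; for every edge, both endpoints lie together in some bag; and for every vertex, the bags containing it form a connected subtree. Here edge (1,3) lies in no bag, so the decomposition is invalid.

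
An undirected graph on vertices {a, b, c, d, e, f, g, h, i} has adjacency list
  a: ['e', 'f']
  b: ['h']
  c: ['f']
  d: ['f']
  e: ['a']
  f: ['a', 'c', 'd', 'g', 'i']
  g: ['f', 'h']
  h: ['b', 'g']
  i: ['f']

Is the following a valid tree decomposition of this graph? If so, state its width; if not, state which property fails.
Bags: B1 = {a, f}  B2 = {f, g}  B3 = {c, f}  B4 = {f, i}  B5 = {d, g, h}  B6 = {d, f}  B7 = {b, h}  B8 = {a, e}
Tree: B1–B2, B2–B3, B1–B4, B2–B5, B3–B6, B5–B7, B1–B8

No — bags containing vertex d are not connected in the tree.

A tree decomposition must satisfy three properties: every vertex lies in some bag; for every edge, both endpoints lie together in some bag; and for every vertex, the bags containing it form a connected subtree. Here bags containing vertex d are not connected in the tree, so the decomposition is invalid.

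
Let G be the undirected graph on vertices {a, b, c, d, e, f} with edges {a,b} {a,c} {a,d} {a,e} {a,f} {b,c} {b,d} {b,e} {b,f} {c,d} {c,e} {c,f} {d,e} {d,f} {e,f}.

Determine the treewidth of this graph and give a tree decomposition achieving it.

With just one bag of size 6, the width is 6 − 1 = 5, so tw(G) ≤ 5. For the lower bound, the 6 vertices {a, b, c, d, e, f} are pairwise adjacent, and any tree decomposition puts a clique entirely inside one bag — forcing width ≥ 5. Therefore the treewidth is 5.

Treewidth 5.
Bags: B1 = {a, b, c, d, e, f}
Tree: (single bag)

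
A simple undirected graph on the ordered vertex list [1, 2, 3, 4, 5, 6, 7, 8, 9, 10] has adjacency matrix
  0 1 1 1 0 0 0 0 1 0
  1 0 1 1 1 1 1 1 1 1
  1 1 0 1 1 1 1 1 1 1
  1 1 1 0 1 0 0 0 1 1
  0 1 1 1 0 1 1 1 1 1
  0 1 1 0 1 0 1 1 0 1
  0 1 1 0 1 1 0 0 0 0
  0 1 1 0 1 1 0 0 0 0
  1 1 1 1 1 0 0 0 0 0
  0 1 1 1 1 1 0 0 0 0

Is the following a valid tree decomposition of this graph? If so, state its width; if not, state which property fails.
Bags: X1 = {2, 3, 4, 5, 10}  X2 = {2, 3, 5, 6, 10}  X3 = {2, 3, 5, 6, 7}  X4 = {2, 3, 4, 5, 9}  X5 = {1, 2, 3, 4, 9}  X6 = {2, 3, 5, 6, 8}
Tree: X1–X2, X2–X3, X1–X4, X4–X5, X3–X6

Yes; width 4.

Vertex coverage: the bags together contain {1, 2, 3, 4, 5, 6, 7, 8, 9, 10}, the full vertex set. Edge coverage: each edge of G has both endpoints in at least one bag. Running intersection: for every vertex, the bags containing it form a connected subtree. All three properties hold, so this is a valid tree decomposition of width max|bag| − 1 = 4, and hence tw(G) ≤ 4.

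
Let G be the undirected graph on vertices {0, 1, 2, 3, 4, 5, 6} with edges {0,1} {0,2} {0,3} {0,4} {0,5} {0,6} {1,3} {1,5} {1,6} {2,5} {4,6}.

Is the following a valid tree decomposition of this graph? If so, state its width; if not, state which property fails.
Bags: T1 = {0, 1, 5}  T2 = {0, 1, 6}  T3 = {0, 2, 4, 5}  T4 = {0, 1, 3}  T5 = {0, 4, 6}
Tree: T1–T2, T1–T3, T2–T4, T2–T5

A tree decomposition must satisfy three properties: every vertex lies in some bag; for every edge, both endpoints lie together in some bag; and for every vertex, the bags containing it form a connected subtree. Here bags containing vertex 4 are not connected in the tree, so the decomposition is invalid.

No — bags containing vertex 4 are not connected in the tree.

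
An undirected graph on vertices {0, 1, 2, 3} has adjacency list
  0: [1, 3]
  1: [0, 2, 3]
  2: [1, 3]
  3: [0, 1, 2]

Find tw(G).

A width-2 tree decomposition is:
Bags: B1 = {0, 1, 3}  B2 = {1, 2, 3}
Tree: B1–B2
The largest bag has 3 vertices, giving width 2; this decomposition certifies tw(G) ≤ 2. Conversely, {0, 1, 3} is a clique of size 3, and the vertices of any clique must share a bag in every tree decomposition; so some bag has ≥ 3 vertices and tw(G) ≥ 2. Combining the bounds, tw(G) = 2.

2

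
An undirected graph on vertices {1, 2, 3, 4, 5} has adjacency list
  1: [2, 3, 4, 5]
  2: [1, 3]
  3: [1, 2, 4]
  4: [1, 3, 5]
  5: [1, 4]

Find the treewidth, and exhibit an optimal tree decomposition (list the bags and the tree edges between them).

Each bag holds 3 vertices, so the decomposition has width 2, which upper-bounds the treewidth. For the lower bound, the 3 vertices {1, 2, 3} are pairwise adjacent, and any tree decomposition puts a clique entirely inside one bag — forcing width ≥ 2. Combining the bounds, tw(G) = 2.

Treewidth 2.
One optimal decomposition is:
Bags: B1 = {1, 3, 4}  B2 = {1, 4, 5}  B3 = {1, 2, 3}
Tree: B1–B2, B1–B3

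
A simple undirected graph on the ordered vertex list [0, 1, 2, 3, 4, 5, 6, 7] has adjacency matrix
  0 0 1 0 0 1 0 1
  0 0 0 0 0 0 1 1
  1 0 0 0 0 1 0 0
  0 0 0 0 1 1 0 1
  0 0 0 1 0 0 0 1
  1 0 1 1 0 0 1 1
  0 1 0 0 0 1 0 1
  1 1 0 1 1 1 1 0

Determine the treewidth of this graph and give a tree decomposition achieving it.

Each bag holds 3 vertices, so the decomposition has width 2, which upper-bounds the treewidth. On the other hand G contains the 3-clique {0, 2, 5}. A clique must lie in a single bag of any decomposition, so no decomposition can have width below 2. Hence tw(G) = 2 exactly.

Treewidth 2.
Bags: B1 = {5, 6, 7}  B2 = {0, 5, 7}  B3 = {3, 5, 7}  B4 = {0, 2, 5}  B5 = {1, 6, 7}  B6 = {3, 4, 7}
Tree: B1–B2, B2–B3, B2–B4, B1–B5, B3–B6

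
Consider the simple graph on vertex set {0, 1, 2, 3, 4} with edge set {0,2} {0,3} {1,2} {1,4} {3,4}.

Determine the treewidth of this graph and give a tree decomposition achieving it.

Treewidth 2.
One optimal decomposition is:
Bags: B1 = {1, 2, 4}  B2 = {0, 2, 4}  B3 = {0, 3, 4}
Tree: B1–B2, B2–B3

Each bag holds 3 vertices, so the decomposition has width 2, which upper-bounds the treewidth. Since 4–1–2–0–3–4 is a cycle in G, G is not acyclic. Forests are exactly the graphs of treewidth ≤ 1, so tw(G) ≥ 2. Therefore the treewidth is 2.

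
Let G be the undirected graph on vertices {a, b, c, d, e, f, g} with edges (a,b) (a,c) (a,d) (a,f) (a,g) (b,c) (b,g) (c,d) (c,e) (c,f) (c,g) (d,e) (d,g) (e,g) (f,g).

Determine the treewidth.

3

A width-3 tree decomposition is:
Bags: B1 = {c, d, e, g}  B2 = {a, c, d, g}  B3 = {a, b, c, g}  B4 = {a, c, f, g}
Tree: B1–B2, B2–B3, B2–B4
Every bag has size at most 4, so the width is 4 − 1 = 3 and tw(G) ≤ 3. On the other hand G contains the 4-clique {c, d, e, g}. A clique must lie in a single bag of any decomposition, so no decomposition can have width below 3. Hence tw(G) = 3 exactly.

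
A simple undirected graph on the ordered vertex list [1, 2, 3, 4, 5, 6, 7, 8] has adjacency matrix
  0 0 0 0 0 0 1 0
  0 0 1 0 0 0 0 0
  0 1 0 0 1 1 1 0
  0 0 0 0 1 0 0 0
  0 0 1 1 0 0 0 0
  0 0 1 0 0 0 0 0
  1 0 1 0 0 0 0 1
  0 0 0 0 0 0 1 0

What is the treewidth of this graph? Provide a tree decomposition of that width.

Every bag has size at most 2, so the width is 2 − 1 = 1 and tw(G) ≤ 1. G has an edge, so its treewidth is at least 1. Hence tw(G) = 1 exactly.

Treewidth 1.
One such decomposition:
Bags: B1 = {1, 7}  B2 = {3, 7}  B3 = {3, 5}  B4 = {7, 8}  B5 = {3, 6}  B6 = {4, 5}  B7 = {2, 3}
Tree: B1–B2, B2–B3, B2–B4, B3–B5, B3–B6, B5–B7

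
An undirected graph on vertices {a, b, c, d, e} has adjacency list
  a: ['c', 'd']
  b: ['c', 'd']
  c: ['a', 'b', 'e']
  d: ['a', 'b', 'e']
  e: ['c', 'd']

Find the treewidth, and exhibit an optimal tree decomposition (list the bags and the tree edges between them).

The largest bag has 3 vertices, giving width 2; this decomposition certifies tw(G) ≤ 2. The edges d–b–c–a–d form a cycle, so G is not a tree and its treewidth is at least 2. Hence tw(G) = 2 exactly.

Treewidth 2.
One such decomposition:
Bags: B1 = {b, c, d}  B2 = {a, c, d}  B3 = {c, d, e}
Tree: B1–B2, B2–B3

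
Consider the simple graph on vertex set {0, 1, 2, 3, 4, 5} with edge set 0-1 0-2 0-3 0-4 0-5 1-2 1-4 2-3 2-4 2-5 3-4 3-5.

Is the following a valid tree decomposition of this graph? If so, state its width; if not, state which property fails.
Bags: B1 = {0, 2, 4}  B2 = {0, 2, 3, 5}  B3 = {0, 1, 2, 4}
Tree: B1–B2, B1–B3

No — edge (3,4) lies in no bag.

A tree decomposition must satisfy three properties: every vertex lies in some bag; for every edge, both endpoints lie together in some bag; and for every vertex, the bags containing it form a connected subtree. Here edge (3,4) lies in no bag, so the decomposition is invalid.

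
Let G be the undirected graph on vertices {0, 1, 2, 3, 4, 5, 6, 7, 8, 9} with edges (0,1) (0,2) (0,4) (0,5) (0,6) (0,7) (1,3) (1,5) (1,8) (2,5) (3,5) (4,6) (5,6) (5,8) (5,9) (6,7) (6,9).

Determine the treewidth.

A width-2 tree decomposition is:
Bags: B1 = {0, 5, 6}  B2 = {0, 1, 5}  B3 = {1, 5, 8}  B4 = {5, 6, 9}  B5 = {0, 2, 5}  B6 = {0, 4, 6}  B7 = {0, 6, 7}  B8 = {1, 3, 5}
Tree: B1–B2, B2–B3, B1–B4, B2–B5, B1–B6, B1–B7, B3–B8
Each bag holds 3 vertices, so the decomposition has width 2, which upper-bounds the treewidth. For the lower bound, the 3 vertices {0, 4, 6} are pairwise adjacent, and any tree decomposition puts a clique entirely inside one bag — forcing width ≥ 2. Therefore the treewidth is 2.

2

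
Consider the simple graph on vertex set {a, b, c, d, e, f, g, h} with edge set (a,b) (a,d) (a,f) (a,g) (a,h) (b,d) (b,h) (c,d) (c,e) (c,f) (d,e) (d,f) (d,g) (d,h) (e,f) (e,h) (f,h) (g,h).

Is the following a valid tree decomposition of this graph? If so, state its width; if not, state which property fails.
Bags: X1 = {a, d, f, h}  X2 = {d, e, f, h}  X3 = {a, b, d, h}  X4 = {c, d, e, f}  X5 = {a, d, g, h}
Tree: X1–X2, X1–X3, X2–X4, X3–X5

Yes; width 3.

Vertex coverage: the bags together contain {a, b, c, d, e, f, g, h}, the full vertex set. Edge coverage: each edge of G has both endpoints in at least one bag. Running intersection: for every vertex, the bags containing it form a connected subtree. All three properties hold, so this is a valid tree decomposition of width max|bag| − 1 = 3, and hence tw(G) ≤ 3.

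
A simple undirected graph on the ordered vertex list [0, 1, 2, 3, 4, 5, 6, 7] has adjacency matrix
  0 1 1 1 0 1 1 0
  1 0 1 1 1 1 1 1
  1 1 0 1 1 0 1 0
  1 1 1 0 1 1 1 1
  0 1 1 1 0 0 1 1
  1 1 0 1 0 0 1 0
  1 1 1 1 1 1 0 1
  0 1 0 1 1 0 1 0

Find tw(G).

4

A width-4 tree decomposition is:
Bags: B1 = {0, 1, 3, 5, 6}  B2 = {0, 1, 2, 3, 6}  B3 = {1, 2, 3, 4, 6}  B4 = {1, 3, 4, 6, 7}
Tree: B1–B2, B2–B3, B3–B4
Every bag has size at most 5, so the width is 5 − 1 = 4 and tw(G) ≤ 4. On the other hand G contains the 5-clique {0, 1, 2, 3, 6}. A clique must lie in a single bag of any decomposition, so no decomposition can have width below 4. Hence tw(G) = 4 exactly.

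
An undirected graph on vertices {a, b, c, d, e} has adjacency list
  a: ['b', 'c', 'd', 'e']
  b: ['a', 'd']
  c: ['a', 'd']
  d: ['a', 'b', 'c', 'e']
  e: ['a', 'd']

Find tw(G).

2

A width-2 tree decomposition is:
Bags: B1 = {a, d, e}  B2 = {a, c, d}  B3 = {a, b, d}
Tree: B1–B2, B1–B3
Each bag holds 3 vertices, so the decomposition has width 2, which upper-bounds the treewidth. For the lower bound, the 3 vertices {a, d, e} are pairwise adjacent, and any tree decomposition puts a clique entirely inside one bag — forcing width ≥ 2. Combining the bounds, tw(G) = 2.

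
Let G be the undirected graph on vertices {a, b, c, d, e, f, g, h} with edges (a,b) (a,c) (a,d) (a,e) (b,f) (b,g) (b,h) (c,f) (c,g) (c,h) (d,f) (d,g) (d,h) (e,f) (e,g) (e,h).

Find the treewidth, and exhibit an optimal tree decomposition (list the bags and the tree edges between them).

Treewidth 4.
One optimal decomposition is:
Bags: B1 = {b, c, d, e, g}  B2 = {a, b, c, d, e}  B3 = {b, c, d, e, h}  B4 = {b, c, d, e, f}
Tree: B1–B2, B2–B3, B3–B4

The largest bag has 5 vertices, giving width 4; this decomposition certifies tw(G) ≤ 4. For the lower bound: the 5 vertex sets {c,g}, {a,b}, {e,h}, {d}, {f} are disjoint, each induces a connected subgraph, and every pair is joined by at least one edge of G. Contracting each set to a single vertex therefore yields K_{5} as a minor, and since treewidth is minor-monotone, tw(G) ≥ tw(K_{5}) = 4. Therefore the treewidth is 4.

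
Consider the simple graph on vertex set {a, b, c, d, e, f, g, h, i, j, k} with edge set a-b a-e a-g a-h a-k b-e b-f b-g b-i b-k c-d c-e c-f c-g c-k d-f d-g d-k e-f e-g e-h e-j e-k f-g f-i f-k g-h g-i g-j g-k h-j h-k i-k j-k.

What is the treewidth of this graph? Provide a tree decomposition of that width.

Treewidth 4.
One such decomposition:
Bags: B1 = {b, f, g, i, k}  B2 = {b, e, f, g, k}  B3 = {a, b, e, g, k}  B4 = {c, e, f, g, k}  B5 = {a, e, g, h, k}  B6 = {c, d, f, g, k}  B7 = {e, g, h, j, k}
Tree: B1–B2, B2–B3, B2–B4, B3–B5, B4–B6, B5–B7

The largest bag has 5 vertices, giving width 4; this decomposition certifies tw(G) ≤ 4. On the other hand G contains the 5-clique {c, d, f, g, k}. A clique must lie in a single bag of any decomposition, so no decomposition can have width below 4. Hence tw(G) = 4 exactly.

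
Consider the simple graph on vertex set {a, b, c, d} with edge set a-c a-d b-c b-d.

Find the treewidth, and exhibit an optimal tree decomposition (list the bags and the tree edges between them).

Each bag holds 3 vertices, so the decomposition has width 2, which upper-bounds the treewidth. The edges a–c–b–d–a form a cycle, so G is not a tree and its treewidth is at least 2. Combining the bounds, tw(G) = 2.

Treewidth 2.
One such decomposition:
Bags: B1 = {a, b, c}  B2 = {a, b, d}
Tree: B1–B2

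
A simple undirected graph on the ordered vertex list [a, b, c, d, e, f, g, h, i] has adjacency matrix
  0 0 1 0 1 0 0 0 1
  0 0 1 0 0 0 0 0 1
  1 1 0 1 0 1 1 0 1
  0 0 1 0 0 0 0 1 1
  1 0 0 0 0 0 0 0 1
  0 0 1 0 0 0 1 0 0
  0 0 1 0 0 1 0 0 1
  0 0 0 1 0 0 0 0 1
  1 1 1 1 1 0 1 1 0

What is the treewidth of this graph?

2

A width-2 tree decomposition is:
Bags: B1 = {c, g, i}  B2 = {a, c, i}  B3 = {c, f, g}  B4 = {b, c, i}  B5 = {c, d, i}  B6 = {a, e, i}  B7 = {d, h, i}
Tree: B1–B2, B1–B3, B1–B4, B4–B5, B2–B6, B5–B7
Each bag holds 3 vertices, so the decomposition has width 2, which upper-bounds the treewidth. For the lower bound, the 3 vertices {c, f, g} are pairwise adjacent, and any tree decomposition puts a clique entirely inside one bag — forcing width ≥ 2. Therefore the treewidth is 2.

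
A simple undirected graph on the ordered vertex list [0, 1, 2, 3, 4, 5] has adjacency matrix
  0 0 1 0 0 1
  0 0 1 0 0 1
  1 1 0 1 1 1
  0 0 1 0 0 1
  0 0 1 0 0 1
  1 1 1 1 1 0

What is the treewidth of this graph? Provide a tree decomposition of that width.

Treewidth 2.
One such decomposition:
Bags: B1 = {2, 4, 5}  B2 = {2, 3, 5}  B3 = {1, 2, 5}  B4 = {0, 2, 5}
Tree: B1–B2, B1–B3, B3–B4

The largest bag has 3 vertices, giving width 2; this decomposition certifies tw(G) ≤ 2. On the other hand G contains the 3-clique {0, 2, 5}. A clique must lie in a single bag of any decomposition, so no decomposition can have width below 2. Hence tw(G) = 2 exactly.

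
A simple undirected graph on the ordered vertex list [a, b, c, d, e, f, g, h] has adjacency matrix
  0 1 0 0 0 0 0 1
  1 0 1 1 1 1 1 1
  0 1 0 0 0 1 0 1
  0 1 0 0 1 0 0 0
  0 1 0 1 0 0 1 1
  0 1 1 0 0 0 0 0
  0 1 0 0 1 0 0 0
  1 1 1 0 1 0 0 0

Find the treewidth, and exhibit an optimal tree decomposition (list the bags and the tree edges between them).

Each bag holds 3 vertices, so the decomposition has width 2, which upper-bounds the treewidth. On the other hand G contains the 3-clique {b, d, e}. A clique must lie in a single bag of any decomposition, so no decomposition can have width below 2. Hence tw(G) = 2 exactly.

Treewidth 2.
One such decomposition:
Bags: B1 = {b, e, h}  B2 = {b, c, h}  B3 = {a, b, h}  B4 = {b, d, e}  B5 = {b, c, f}  B6 = {b, e, g}
Tree: B1–B2, B1–B3, B1–B4, B2–B5, B1–B6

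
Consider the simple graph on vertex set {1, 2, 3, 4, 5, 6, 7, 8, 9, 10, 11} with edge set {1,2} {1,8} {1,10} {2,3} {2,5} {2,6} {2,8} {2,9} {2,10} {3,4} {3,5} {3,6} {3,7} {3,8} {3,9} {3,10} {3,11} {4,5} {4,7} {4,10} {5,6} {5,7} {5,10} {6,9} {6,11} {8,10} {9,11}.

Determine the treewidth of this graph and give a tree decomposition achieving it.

Every bag has size at most 4, so the width is 4 − 1 = 3 and tw(G) ≤ 3. For the lower bound, the 4 vertices {1, 2, 8, 10} are pairwise adjacent, and any tree decomposition puts a clique entirely inside one bag — forcing width ≥ 3. The upper and lower bounds meet at 3, so that is the treewidth.

Treewidth 3.
One optimal decomposition is:
Bags: B1 = {2, 3, 5, 10}  B2 = {2, 3, 8, 10}  B3 = {2, 3, 5, 6}  B4 = {2, 3, 6, 9}  B5 = {3, 4, 5, 10}  B6 = {3, 4, 5, 7}  B7 = {3, 6, 9, 11}  B8 = {1, 2, 8, 10}
Tree: B1–B2, B1–B3, B3–B4, B1–B5, B5–B6, B4–B7, B2–B8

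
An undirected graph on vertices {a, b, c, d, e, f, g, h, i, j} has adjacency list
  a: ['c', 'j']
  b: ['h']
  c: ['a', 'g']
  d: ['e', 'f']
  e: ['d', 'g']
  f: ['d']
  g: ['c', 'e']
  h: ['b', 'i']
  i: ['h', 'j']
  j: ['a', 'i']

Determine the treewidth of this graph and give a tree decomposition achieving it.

Treewidth 1.
One such decomposition:
Bags: B1 = {d, f}  B2 = {d, e}  B3 = {e, g}  B4 = {c, g}  B5 = {a, c}  B6 = {a, j}  B7 = {i, j}  B8 = {h, i}  B9 = {b, h}
Tree: B1–B2, B2–B3, B3–B4, B4–B5, B5–B6, B6–B7, B7–B8, B8–B9

Each bag holds 2 vertices, so the decomposition has width 1, which upper-bounds the treewidth. Any graph with an edge has treewidth ≥ 1, and G has the edge f–d. Combining the bounds, tw(G) = 1.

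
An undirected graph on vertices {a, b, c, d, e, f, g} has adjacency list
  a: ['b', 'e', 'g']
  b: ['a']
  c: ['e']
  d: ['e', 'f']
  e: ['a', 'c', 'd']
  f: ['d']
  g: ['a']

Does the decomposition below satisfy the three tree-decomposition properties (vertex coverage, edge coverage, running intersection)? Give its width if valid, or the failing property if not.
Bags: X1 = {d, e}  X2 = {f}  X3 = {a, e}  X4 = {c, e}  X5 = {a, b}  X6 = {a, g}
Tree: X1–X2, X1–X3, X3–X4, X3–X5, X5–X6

A tree decomposition must satisfy three properties: every vertex lies in some bag; for every edge, both endpoints lie together in some bag; and for every vertex, the bags containing it form a connected subtree. Here edge (d,f) lies in no bag, so the decomposition is invalid.

No — edge (d,f) lies in no bag.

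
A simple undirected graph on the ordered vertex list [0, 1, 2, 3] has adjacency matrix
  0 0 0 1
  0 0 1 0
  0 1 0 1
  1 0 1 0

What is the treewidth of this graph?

A width-1 tree decomposition is:
Bags: B1 = {2, 3}  B2 = {1, 2}  B3 = {0, 3}
Tree: B1–B2, B1–B3
Every bag has size at most 2, so the width is 2 − 1 = 1 and tw(G) ≤ 1. G has an edge, so its treewidth is at least 1. Hence tw(G) = 1 exactly.

1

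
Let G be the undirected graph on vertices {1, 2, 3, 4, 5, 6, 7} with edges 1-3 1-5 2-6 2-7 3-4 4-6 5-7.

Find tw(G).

A width-2 tree decomposition is:
Bags: B1 = {2, 6, 7}  B2 = {4, 6, 7}  B3 = {3, 4, 7}  B4 = {1, 3, 7}  B5 = {1, 5, 7}
Tree: B1–B2, B2–B3, B3–B4, B4–B5
Every bag has size at most 3, so the width is 3 − 1 = 2 and tw(G) ≤ 2. For the lower bound, G contains the cycle 7–2–6–4–3–1–5–7, so G is not a forest; only forests have treewidth ≤ 1, hence tw(G) ≥ 2. The upper and lower bounds meet at 2, so that is the treewidth.

2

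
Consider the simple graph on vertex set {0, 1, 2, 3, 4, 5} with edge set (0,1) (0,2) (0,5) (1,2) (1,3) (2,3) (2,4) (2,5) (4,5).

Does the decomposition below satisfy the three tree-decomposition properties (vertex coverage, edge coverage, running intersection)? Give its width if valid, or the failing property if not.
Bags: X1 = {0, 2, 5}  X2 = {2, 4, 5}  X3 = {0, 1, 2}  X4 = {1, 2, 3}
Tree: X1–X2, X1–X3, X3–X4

Yes; width 2.

Vertex coverage: the bags together contain {0, 1, 2, 3, 4, 5}, the full vertex set. Edge coverage: each edge of G has both endpoints in at least one bag. Running intersection: for every vertex, the bags containing it form a connected subtree. All three properties hold, so this is a valid tree decomposition of width max|bag| − 1 = 2, and hence tw(G) ≤ 2.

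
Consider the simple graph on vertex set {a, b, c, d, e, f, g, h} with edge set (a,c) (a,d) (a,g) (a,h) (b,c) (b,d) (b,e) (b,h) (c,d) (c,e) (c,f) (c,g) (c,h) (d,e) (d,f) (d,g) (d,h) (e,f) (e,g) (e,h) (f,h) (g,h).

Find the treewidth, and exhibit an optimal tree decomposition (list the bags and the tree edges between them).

Treewidth 4.
One such decomposition:
Bags: B1 = {c, d, e, g, h}  B2 = {b, c, d, e, h}  B3 = {c, d, e, f, h}  B4 = {a, c, d, g, h}
Tree: B1–B2, B2–B3, B1–B4

The largest bag has 5 vertices, giving width 4; this decomposition certifies tw(G) ≤ 4. Conversely, {c, d, e, g, h} is a clique of size 5, and the vertices of any clique must share a bag in every tree decomposition; so some bag has ≥ 5 vertices and tw(G) ≥ 4. Therefore the treewidth is 4.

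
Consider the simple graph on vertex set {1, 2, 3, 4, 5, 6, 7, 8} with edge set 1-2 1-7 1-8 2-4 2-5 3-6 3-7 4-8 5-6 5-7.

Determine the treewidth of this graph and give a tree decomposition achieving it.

Each bag holds 3 vertices, so the decomposition has width 2, which upper-bounds the treewidth. The edges 4–8–1–2–4 form a cycle, so G is not a tree and its treewidth is at least 2. Hence tw(G) = 2 exactly.

Treewidth 2.
One such decomposition:
Bags: B1 = {2, 4, 8}  B2 = {1, 2, 8}  B3 = {1, 2, 5}  B4 = {1, 5, 7}  B5 = {5, 6, 7}  B6 = {3, 6, 7}
Tree: B1–B2, B2–B3, B3–B4, B4–B5, B5–B6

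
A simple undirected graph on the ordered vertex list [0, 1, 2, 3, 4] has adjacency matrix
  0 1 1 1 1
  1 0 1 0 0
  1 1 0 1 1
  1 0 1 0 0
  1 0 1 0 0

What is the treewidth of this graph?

2

A width-2 tree decomposition is:
Bags: B1 = {0, 1, 2}  B2 = {0, 2, 4}  B3 = {0, 2, 3}
Tree: B1–B2, B2–B3
Every bag has size at most 3, so the width is 3 − 1 = 2 and tw(G) ≤ 2. Conversely, {0, 1, 2} is a clique of size 3, and the vertices of any clique must share a bag in every tree decomposition; so some bag has ≥ 3 vertices and tw(G) ≥ 2. Therefore the treewidth is 2.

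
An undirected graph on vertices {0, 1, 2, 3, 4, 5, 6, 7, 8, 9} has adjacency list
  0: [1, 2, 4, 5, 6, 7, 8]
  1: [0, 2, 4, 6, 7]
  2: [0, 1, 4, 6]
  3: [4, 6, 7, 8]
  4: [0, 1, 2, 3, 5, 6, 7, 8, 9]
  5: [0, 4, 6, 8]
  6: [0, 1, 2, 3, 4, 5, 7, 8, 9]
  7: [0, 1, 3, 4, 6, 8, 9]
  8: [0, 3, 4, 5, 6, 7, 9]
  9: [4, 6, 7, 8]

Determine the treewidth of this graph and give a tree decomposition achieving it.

Treewidth 4.
One optimal decomposition is:
Bags: B1 = {0, 1, 4, 6, 7}  B2 = {0, 4, 6, 7, 8}  B3 = {0, 1, 2, 4, 6}  B4 = {3, 4, 6, 7, 8}  B5 = {0, 4, 5, 6, 8}  B6 = {4, 6, 7, 8, 9}
Tree: B1–B2, B1–B3, B2–B4, B2–B5, B2–B6

Each bag holds 5 vertices, so the decomposition has width 4, which upper-bounds the treewidth. On the other hand G contains the 5-clique {0, 4, 5, 6, 8}. A clique must lie in a single bag of any decomposition, so no decomposition can have width below 4. Hence tw(G) = 4 exactly.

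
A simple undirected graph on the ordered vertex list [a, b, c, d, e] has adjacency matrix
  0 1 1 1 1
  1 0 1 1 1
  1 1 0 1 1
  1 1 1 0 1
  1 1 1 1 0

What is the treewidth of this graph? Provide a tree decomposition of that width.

Treewidth 4.
One optimal decomposition is:
Bags: B1 = {a, b, c, d, e}
Tree: (single bag)

A single bag containing all 5 vertices is trivially a valid decomposition of width 4. Conversely, {a, b, c, d, e} is a clique of size 5, and the vertices of any clique must share a bag in every tree decomposition; so some bag has ≥ 5 vertices and tw(G) ≥ 4. Therefore the treewidth is 4.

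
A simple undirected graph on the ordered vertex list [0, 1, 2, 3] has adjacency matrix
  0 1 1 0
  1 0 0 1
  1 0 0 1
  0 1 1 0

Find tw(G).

2

A width-2 tree decomposition is:
Bags: B1 = {1, 2, 3}  B2 = {0, 1, 2}
Tree: B1–B2
Every bag has size at most 3, so the width is 3 − 1 = 2 and tw(G) ≤ 2. For the lower bound, G contains the cycle 1–3–2–0–1, so G is not a forest; only forests have treewidth ≤ 1, hence tw(G) ≥ 2. Combining the bounds, tw(G) = 2.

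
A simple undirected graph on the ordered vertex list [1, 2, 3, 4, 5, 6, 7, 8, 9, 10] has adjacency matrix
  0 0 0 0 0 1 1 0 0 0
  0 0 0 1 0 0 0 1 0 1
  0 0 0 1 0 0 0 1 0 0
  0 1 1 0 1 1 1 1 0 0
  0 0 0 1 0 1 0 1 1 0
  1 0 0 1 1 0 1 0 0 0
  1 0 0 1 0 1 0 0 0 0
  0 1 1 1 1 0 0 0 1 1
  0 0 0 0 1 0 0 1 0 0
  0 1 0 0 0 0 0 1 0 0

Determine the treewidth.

2

A width-2 tree decomposition is:
Bags: B1 = {4, 5, 8}  B2 = {2, 4, 8}  B3 = {4, 5, 6}  B4 = {2, 8, 10}  B5 = {4, 6, 7}  B6 = {1, 6, 7}  B7 = {3, 4, 8}  B8 = {5, 8, 9}
Tree: B1–B2, B1–B3, B2–B4, B3–B5, B5–B6, B1–B7, B1–B8
Each bag holds 3 vertices, so the decomposition has width 2, which upper-bounds the treewidth. Conversely, {1, 6, 7} is a clique of size 3, and the vertices of any clique must share a bag in every tree decomposition; so some bag has ≥ 3 vertices and tw(G) ≥ 2. Therefore the treewidth is 2.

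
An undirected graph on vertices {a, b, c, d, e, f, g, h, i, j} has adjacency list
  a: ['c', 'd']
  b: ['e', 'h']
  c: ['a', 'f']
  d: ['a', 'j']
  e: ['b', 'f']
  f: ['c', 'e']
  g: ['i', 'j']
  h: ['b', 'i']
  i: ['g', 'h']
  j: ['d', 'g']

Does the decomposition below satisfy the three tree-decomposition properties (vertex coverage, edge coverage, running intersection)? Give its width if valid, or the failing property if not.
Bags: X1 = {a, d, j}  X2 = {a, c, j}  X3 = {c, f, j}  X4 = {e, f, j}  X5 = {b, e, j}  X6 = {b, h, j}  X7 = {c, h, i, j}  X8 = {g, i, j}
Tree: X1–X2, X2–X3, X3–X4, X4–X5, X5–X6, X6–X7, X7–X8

A tree decomposition must satisfy three properties: every vertex lies in some bag; for every edge, both endpoints lie together in some bag; and for every vertex, the bags containing it form a connected subtree. Here bags containing vertex c are not connected in the tree, so the decomposition is invalid.

No — bags containing vertex c are not connected in the tree.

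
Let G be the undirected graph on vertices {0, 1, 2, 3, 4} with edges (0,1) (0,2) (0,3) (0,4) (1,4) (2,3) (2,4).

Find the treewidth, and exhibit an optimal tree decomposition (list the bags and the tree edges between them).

The largest bag has 3 vertices, giving width 2; this decomposition certifies tw(G) ≤ 2. On the other hand G contains the 3-clique {0, 1, 4}. A clique must lie in a single bag of any decomposition, so no decomposition can have width below 2. Therefore the treewidth is 2.

Treewidth 2.
Bags: B1 = {0, 2, 4}  B2 = {0, 2, 3}  B3 = {0, 1, 4}
Tree: B1–B2, B1–B3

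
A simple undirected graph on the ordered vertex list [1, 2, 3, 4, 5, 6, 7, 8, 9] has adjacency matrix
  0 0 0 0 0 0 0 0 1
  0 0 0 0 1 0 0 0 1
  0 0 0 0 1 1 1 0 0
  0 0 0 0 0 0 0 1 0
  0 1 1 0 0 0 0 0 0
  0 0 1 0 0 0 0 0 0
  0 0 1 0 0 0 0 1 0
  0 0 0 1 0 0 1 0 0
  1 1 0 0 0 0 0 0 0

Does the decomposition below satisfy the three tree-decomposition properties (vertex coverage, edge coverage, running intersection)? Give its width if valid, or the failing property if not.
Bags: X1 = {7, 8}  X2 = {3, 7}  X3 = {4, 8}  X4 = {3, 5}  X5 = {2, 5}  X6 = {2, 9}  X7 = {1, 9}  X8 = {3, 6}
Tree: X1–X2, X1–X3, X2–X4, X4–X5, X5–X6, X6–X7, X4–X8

Vertex coverage: the bags together contain {1, 2, 3, 4, 5, 6, 7, 8, 9}, the full vertex set. Edge coverage: each edge of G has both endpoints in at least one bag. Running intersection: for every vertex, the bags containing it form a connected subtree. All three properties hold, so this is a valid tree decomposition of width max|bag| − 1 = 1, and hence tw(G) ≤ 1.

Yes; width 1.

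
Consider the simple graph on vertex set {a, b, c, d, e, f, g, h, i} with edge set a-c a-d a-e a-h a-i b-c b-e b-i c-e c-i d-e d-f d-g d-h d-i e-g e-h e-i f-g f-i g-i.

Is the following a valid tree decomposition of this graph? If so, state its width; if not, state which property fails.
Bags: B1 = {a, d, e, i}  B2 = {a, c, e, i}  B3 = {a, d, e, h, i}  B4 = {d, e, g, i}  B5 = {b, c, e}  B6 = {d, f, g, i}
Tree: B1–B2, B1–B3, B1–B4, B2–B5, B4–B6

A tree decomposition must satisfy three properties: every vertex lies in some bag; for every edge, both endpoints lie together in some bag; and for every vertex, the bags containing it form a connected subtree. Here edge (i,b) lies in no bag, so the decomposition is invalid.

No — edge (i,b) lies in no bag.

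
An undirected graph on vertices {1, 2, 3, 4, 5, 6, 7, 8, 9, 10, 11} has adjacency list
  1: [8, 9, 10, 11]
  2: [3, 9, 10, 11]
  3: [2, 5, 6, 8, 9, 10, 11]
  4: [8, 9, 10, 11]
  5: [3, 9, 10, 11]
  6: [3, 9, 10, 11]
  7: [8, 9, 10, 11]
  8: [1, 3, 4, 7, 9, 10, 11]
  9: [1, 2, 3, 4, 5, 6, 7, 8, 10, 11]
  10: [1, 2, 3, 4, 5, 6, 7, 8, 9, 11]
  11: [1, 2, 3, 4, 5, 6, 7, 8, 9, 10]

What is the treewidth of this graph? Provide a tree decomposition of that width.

Every bag has size at most 5, so the width is 5 − 1 = 4 and tw(G) ≤ 4. For the lower bound, the 5 vertices {1, 8, 9, 10, 11} are pairwise adjacent, and any tree decomposition puts a clique entirely inside one bag — forcing width ≥ 4. The upper and lower bounds meet at 4, so that is the treewidth.

Treewidth 4.
Bags: B1 = {2, 3, 9, 10, 11}  B2 = {3, 8, 9, 10, 11}  B3 = {4, 8, 9, 10, 11}  B4 = {1, 8, 9, 10, 11}  B5 = {3, 6, 9, 10, 11}  B6 = {3, 5, 9, 10, 11}  B7 = {7, 8, 9, 10, 11}
Tree: B1–B2, B2–B3, B2–B4, B1–B5, B1–B6, B2–B7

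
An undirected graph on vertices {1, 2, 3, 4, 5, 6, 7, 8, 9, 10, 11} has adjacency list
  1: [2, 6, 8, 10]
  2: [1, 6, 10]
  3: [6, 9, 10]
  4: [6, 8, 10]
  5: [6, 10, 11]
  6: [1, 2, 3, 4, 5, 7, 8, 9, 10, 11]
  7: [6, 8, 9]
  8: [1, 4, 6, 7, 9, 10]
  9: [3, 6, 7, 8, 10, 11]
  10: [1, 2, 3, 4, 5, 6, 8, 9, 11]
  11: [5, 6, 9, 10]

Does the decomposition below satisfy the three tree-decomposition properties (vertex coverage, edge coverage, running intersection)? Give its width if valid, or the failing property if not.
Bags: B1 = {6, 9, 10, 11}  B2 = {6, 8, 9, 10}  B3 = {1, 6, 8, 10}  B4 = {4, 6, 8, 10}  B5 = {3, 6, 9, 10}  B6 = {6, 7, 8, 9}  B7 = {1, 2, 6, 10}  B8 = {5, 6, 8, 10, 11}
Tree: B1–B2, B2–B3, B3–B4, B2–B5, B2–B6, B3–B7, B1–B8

A tree decomposition must satisfy three properties: every vertex lies in some bag; for every edge, both endpoints lie together in some bag; and for every vertex, the bags containing it form a connected subtree. Here bags containing vertex 8 are not connected in the tree, so the decomposition is invalid.

No — bags containing vertex 8 are not connected in the tree.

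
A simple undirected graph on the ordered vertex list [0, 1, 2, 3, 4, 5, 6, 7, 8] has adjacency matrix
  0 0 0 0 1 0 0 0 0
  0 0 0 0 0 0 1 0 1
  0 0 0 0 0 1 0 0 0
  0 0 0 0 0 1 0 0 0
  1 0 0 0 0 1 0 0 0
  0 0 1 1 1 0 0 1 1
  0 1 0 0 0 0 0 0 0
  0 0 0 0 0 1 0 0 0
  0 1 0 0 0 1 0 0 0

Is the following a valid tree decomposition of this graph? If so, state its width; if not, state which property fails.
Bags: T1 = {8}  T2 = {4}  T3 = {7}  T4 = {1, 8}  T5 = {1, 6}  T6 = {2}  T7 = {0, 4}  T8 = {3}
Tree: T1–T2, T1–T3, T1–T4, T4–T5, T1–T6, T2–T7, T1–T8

No — vertex 5 appears in no bag.

A tree decomposition must satisfy three properties: every vertex lies in some bag; for every edge, both endpoints lie together in some bag; and for every vertex, the bags containing it form a connected subtree. Here vertex 5 appears in no bag, so the decomposition is invalid.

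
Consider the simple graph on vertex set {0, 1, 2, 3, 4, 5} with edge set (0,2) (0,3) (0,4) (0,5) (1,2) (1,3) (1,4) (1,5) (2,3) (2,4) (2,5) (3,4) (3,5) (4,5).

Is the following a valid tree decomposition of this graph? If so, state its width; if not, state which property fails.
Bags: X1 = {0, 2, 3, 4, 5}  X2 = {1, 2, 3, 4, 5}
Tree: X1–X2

Yes; width 4.

Checking the three conditions: (i) the bags cover all of {0, 1, 2, 3, 4, 5}; (ii) for each edge, some bag contains both endpoints; (iii) the bags containing any fixed vertex form a subtree. All hold, so the decomposition is valid with width 5 − 1 = 4.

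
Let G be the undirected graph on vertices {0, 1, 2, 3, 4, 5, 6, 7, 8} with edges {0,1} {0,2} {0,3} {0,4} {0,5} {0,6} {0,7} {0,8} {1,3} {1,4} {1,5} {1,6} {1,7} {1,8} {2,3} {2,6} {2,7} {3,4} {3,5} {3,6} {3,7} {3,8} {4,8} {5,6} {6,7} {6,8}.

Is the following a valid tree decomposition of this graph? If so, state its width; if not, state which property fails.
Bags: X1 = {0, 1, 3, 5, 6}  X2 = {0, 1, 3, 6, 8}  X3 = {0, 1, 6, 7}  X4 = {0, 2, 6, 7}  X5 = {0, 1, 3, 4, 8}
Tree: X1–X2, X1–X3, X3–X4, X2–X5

No — edge (3,7) lies in no bag.

A tree decomposition must satisfy three properties: every vertex lies in some bag; for every edge, both endpoints lie together in some bag; and for every vertex, the bags containing it form a connected subtree. Here edge (3,7) lies in no bag, so the decomposition is invalid.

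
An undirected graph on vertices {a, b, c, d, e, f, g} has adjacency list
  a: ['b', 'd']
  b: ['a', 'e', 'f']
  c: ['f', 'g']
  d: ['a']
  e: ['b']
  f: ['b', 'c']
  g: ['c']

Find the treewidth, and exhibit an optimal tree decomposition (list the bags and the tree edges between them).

Treewidth 1.
One such decomposition:
Bags: B1 = {b, e}  B2 = {a, b}  B3 = {b, f}  B4 = {a, d}  B5 = {c, f}  B6 = {c, g}
Tree: B1–B2, B2–B3, B2–B4, B3–B5, B5–B6

Each bag holds 2 vertices, so the decomposition has width 1, which upper-bounds the treewidth. Since G has at least one edge (e.g. b–e), it is not an edgeless graph, so tw(G) ≥ 1. The upper and lower bounds meet at 1, so that is the treewidth.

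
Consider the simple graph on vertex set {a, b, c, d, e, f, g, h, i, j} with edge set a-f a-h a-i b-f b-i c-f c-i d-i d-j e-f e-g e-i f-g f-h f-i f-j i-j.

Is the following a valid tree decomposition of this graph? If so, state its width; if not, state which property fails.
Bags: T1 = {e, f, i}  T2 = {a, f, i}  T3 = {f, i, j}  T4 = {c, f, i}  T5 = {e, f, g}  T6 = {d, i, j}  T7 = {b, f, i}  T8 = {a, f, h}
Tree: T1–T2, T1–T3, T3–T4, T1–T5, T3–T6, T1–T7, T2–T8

Yes; width 2.

Every vertex of G appears in some bag (union = {a, b, c, d, e, f, g, h, i, j}); every edge is covered by a bag; and for each vertex v the set of bags containing v is connected in the bag tree. The decomposition is therefore valid. The largest bag has 3 vertices, so the width is 2.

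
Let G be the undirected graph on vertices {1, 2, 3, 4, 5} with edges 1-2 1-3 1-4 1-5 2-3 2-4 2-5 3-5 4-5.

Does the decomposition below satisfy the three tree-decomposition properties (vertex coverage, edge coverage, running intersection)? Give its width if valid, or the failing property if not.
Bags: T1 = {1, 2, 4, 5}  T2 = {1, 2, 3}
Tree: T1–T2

No — edge (5,3) lies in no bag.

A tree decomposition must satisfy three properties: every vertex lies in some bag; for every edge, both endpoints lie together in some bag; and for every vertex, the bags containing it form a connected subtree. Here edge (5,3) lies in no bag, so the decomposition is invalid.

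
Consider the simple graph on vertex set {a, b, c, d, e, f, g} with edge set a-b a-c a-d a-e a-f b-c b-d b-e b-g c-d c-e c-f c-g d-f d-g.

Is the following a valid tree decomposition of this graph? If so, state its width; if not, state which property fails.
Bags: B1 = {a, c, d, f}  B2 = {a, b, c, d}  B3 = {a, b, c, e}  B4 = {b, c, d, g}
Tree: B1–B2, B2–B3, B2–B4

Checking the three conditions: (i) the bags cover all of {a, b, c, d, e, f, g}; (ii) for each edge, some bag contains both endpoints; (iii) the bags containing any fixed vertex form a subtree. All hold, so the decomposition is valid with width 4 − 1 = 3.

Yes; width 3.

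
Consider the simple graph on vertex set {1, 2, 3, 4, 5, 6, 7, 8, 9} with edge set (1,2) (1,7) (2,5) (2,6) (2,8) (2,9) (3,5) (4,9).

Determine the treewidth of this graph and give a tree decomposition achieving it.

Treewidth 1.
One optimal decomposition is:
Bags: B1 = {2, 5}  B2 = {2, 8}  B3 = {2, 9}  B4 = {3, 5}  B5 = {2, 6}  B6 = {4, 9}  B7 = {1, 2}  B8 = {1, 7}
Tree: B1–B2, B2–B3, B1–B4, B1–B5, B3–B6, B5–B7, B7–B8

Every bag has size at most 2, so the width is 2 − 1 = 1 and tw(G) ≤ 1. G has an edge, so its treewidth is at least 1. Combining the bounds, tw(G) = 1.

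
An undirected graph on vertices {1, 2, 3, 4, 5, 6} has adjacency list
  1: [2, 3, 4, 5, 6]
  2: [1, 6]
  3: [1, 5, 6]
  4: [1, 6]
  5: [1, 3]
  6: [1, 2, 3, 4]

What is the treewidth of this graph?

2

A width-2 tree decomposition is:
Bags: B1 = {1, 2, 6}  B2 = {1, 3, 6}  B3 = {1, 3, 5}  B4 = {1, 4, 6}
Tree: B1–B2, B2–B3, B1–B4
Each bag holds 3 vertices, so the decomposition has width 2, which upper-bounds the treewidth. Conversely, {1, 3, 5} is a clique of size 3, and the vertices of any clique must share a bag in every tree decomposition; so some bag has ≥ 3 vertices and tw(G) ≥ 2. The upper and lower bounds meet at 2, so that is the treewidth.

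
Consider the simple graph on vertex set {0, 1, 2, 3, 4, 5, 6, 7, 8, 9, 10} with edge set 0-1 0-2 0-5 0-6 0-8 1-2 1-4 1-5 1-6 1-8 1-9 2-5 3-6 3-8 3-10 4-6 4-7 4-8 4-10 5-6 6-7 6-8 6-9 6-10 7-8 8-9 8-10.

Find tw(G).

A width-3 tree decomposition is:
Bags: B1 = {1, 4, 6, 8}  B2 = {0, 1, 6, 8}  B3 = {4, 6, 8, 10}  B4 = {3, 6, 8, 10}  B5 = {0, 1, 5, 6}  B6 = {1, 6, 8, 9}  B7 = {4, 6, 7, 8}  B8 = {0, 1, 2, 5}
Tree: B1–B2, B1–B3, B3–B4, B2–B5, B1–B6, B3–B7, B5–B8
Every bag has size at most 4, so the width is 4 − 1 = 3 and tw(G) ≤ 3. For the lower bound, the 4 vertices {0, 1, 2, 5} are pairwise adjacent, and any tree decomposition puts a clique entirely inside one bag — forcing width ≥ 3. The upper and lower bounds meet at 3, so that is the treewidth.

3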